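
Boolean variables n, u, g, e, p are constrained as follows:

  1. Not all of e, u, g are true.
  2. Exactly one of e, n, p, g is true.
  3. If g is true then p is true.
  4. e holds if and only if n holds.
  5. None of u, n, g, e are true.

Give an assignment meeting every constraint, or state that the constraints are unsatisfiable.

n = False; u = False; g = False; e = False; p = True

  (1) {e, u, g}: 0/3 true — not all ✓
  (2) {e, n, p, g}: 1 true — exactly one ✓
  (3) g=F ⇒ p: vacuous ✓
  (4) e=F, n=F — same ✓
  (5) {u, n, g, e}: 0 true — none ✓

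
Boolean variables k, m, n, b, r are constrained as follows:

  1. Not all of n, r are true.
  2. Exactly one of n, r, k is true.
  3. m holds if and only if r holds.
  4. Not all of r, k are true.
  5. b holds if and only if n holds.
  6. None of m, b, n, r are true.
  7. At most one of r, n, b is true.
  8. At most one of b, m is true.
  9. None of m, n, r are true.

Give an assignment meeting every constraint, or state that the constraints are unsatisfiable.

k: True, m: False, n: False, b: False, r: False

  (1) {n, r}: 0/2 true — not all ✓
  (2) {n, r, k}: 1 true — exactly one ✓
  (3) m=F, r=F — same ✓
  (4) {r, k}: 1/2 true — not all ✓
  (5) b=F, n=F — same ✓
  (6) {m, b, n, r}: 0 true — none ✓
  (7) {r, n, b}: 0 true — at most one ✓
  (8) {b, m}: 0 true — at most one ✓
  (9) {m, n, r}: 0 true — none ✓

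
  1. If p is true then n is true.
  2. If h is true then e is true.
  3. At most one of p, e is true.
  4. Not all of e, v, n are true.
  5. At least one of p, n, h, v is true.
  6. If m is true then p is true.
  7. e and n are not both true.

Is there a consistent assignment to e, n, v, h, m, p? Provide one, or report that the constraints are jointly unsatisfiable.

e=F, n=T, v=F, h=F, m=F, p=T

  (1) p=T ⇒ n: T ✓
  (2) h=F ⇒ e: vacuous ✓
  (3) {p, e}: 1 true — at most one ✓
  (4) {e, v, n}: 1/3 true — not all ✓
  (5) {p, n, h, v}: 2 true — at least one ✓
  (6) m=F ⇒ p: vacuous ✓
  (7) e=F, n=T — not both ✓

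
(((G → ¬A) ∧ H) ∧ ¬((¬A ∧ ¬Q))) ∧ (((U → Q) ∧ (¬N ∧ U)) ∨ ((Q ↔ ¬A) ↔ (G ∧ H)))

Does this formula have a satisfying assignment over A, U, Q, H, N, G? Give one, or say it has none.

A = False, U = True, Q = True, H = True, N = False, G = False

  ((G → ¬A) ∧ H) ∧ ¬((¬A ∧ ¬Q)) = True
    (G → ¬A) ∧ H = True
      G → ¬A = True
        ¬A = True
    ¬((¬A ∧ ¬Q)) = True
      ¬A ∧ ¬Q = False
        ¬A = True
        ¬Q = False
  ((U → Q) ∧ (¬N ∧ U)) ∨ ((Q ↔ ¬A) ↔ (G ∧ H)) = True
    (U → Q) ∧ (¬N ∧ U) = True
      U → Q = True
      ¬N ∧ U = True
        ¬N = True
    (Q ↔ ¬A) ↔ (G ∧ H) = False
      Q ↔ ¬A = True
        ¬A = True
      G ∧ H = False
Both conjuncts True, so the formula holds.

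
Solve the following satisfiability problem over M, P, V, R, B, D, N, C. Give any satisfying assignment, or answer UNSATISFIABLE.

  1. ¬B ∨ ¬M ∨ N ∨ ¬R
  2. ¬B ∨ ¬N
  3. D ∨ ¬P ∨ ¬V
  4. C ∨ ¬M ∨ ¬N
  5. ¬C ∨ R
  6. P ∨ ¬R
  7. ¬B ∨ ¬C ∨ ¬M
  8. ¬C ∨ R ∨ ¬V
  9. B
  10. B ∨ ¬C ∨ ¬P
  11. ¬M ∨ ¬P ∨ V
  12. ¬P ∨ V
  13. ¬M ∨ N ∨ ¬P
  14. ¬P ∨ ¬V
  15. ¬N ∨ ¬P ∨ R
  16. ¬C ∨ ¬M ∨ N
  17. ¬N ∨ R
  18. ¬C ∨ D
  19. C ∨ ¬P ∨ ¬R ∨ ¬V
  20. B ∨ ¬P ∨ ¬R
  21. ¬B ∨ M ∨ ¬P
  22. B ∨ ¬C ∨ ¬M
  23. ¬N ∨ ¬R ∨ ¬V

Unit clause (B) forces B = True.
In (¬B ∨ ¬N) only ¬N is left, so N = False.
Set M = True.
  then (¬B ∨ ¬M ∨ N ∨ ¬R) forces R = False.
  then (¬C ∨ R) forces C = False.
  then (¬M ∨ N ∨ ¬P) forces P = False.
Set V = True.
Set D = True.
All clauses satisfied.

M = True, P = False, V = True, R = False, B = True, D = True, N = False, C = False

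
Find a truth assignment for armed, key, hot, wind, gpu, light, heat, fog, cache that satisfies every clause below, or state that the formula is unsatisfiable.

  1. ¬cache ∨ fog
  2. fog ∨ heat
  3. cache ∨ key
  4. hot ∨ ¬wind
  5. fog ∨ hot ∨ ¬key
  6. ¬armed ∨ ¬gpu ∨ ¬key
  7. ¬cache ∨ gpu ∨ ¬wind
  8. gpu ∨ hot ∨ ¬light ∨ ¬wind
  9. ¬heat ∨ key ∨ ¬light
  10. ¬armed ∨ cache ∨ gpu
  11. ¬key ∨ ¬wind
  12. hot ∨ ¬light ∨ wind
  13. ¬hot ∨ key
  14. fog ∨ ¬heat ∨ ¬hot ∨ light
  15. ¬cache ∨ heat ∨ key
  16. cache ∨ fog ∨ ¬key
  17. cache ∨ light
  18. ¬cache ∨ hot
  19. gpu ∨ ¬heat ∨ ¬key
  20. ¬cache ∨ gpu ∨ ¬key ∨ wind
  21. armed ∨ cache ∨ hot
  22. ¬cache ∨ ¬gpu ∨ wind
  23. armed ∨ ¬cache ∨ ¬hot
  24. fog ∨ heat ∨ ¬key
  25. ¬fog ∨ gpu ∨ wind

armed=F, key=T, hot=T, wind=F, gpu=T, light=T, heat=F, fog=T, cache=F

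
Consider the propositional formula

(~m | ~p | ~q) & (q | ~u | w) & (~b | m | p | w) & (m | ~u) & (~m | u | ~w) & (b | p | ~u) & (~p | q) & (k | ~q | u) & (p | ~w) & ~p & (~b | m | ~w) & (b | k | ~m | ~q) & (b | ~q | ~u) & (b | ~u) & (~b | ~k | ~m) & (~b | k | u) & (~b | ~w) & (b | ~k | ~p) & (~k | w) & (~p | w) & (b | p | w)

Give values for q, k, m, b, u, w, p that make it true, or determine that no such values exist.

Unit clause (~p) forces p = False.
In (p | ~w) only ~w is left, so w = False.
In (~k | w) only ~k is left, so k = False.
In (b | p | w) only b is left, so b = True.
In (~b | m | p | w) only m is left, so m = True.
In (~b | k | u) only u is left, so u = True.
In (q | ~u | w) only q is left, so q = True.
All clauses satisfied.

q = True; k = False; m = True; b = True; u = True; w = False; p = False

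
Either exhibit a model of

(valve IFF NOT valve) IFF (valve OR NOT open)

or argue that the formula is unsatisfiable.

valve = False, open = True

  (valve IFF NOT valve) IFF (valve OR NOT open) = True
    valve IFF NOT valve = False
      NOT valve = True
    valve OR NOT open = False
      NOT open = False
The formula evaluates to True.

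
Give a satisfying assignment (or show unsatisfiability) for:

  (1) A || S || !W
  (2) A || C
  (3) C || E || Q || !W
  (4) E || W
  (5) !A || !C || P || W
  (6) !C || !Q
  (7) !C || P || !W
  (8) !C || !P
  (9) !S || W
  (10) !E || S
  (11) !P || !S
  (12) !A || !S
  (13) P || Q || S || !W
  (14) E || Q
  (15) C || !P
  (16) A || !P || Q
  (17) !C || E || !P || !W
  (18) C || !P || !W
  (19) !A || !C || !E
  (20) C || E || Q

Set A = True.
  then (!A || !S) forces S = False.
  then (!E || S) forces E = False.
  then (E || Q) forces Q = True.
  then (E || W) forces W = True.
  then (!C || !Q) forces C = False.
  then (C || !P) forces P = False.
All clauses satisfied.

A: True; Q: True; S: False; W: True; C: False; P: False; E: False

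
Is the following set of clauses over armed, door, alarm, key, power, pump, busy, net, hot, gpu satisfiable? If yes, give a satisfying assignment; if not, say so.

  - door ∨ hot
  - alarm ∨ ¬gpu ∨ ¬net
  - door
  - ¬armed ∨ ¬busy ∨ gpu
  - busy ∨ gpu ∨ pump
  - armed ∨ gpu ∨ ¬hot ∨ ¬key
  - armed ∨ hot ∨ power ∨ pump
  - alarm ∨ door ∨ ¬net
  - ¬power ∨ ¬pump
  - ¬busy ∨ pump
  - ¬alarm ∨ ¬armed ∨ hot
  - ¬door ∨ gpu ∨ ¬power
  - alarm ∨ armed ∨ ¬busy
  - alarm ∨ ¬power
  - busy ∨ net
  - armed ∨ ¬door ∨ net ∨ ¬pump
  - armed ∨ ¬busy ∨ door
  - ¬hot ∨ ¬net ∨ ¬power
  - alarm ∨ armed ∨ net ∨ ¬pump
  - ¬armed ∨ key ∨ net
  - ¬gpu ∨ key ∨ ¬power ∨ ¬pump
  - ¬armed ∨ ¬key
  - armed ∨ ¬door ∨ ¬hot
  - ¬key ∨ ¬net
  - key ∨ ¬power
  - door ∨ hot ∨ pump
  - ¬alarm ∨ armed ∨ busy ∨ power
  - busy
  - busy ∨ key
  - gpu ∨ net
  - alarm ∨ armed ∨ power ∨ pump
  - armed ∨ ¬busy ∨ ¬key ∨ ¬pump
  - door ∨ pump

Unit clause (door) forces door = True.
Unit clause (busy) forces busy = True.
In (¬busy ∨ pump) only pump is left, so pump = True.
In (¬power ∨ ¬pump) only ¬power is left, so power = False.
Set armed = False.
  then (alarm ∨ armed ∨ ¬busy) forces alarm = True.
  then (armed ∨ ¬door ∨ net ∨ ¬pump) forces net = True.
  then (armed ∨ ¬door ∨ ¬hot) forces hot = False.
  then (¬key ∨ ¬net) forces key = False.
Set gpu = False.
All clauses satisfied.

armed=F, door=T, alarm=T, key=F, power=F, pump=T, busy=T, net=T, hot=F, gpu=F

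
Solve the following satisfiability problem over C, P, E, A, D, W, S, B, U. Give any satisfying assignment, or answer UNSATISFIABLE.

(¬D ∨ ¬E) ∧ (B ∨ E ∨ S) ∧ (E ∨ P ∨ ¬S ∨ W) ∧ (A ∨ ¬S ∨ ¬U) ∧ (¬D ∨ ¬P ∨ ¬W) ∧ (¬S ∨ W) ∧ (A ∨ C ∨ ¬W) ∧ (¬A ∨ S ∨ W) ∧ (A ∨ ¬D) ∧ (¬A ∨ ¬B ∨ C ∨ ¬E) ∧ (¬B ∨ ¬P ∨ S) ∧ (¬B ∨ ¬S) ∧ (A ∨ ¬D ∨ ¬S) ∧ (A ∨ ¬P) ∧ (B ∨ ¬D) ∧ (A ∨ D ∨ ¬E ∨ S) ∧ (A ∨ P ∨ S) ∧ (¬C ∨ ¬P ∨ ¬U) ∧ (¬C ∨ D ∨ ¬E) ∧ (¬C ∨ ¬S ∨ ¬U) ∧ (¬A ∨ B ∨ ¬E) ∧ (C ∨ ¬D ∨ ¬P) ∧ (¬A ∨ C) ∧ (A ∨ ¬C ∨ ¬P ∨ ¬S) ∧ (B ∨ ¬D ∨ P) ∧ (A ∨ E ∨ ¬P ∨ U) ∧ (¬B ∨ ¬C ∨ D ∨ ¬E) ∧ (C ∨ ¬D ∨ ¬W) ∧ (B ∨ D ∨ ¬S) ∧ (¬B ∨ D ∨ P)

Set C = True.
Set P = False.
Try E = True:
  (¬D ∨ ¬E) forces D = False.
  clause (¬C ∨ D ∨ ¬E) is falsified — backtrack.
So E = False.
Set A = True.
Set D = True.
  then (B ∨ ¬D) forces B = True.
  then (¬B ∨ ¬S) forces S = False.
  then (¬A ∨ S ∨ W) forces W = True.
Set U = False.
All clauses satisfied.

C=T, P=F, E=F, A=T, D=T, W=T, S=F, B=T, U=F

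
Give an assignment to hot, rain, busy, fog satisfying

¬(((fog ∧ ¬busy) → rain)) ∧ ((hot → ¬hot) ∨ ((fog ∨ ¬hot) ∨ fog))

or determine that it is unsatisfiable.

hot = True, rain = False, busy = False, fog = True

  ¬(((fog ∧ ¬busy) → rain)) = True
    (fog ∧ ¬busy) → rain = False
      fog ∧ ¬busy = True
        ¬busy = True
  (hot → ¬hot) ∨ ((fog ∨ ¬hot) ∨ fog) = True
    hot → ¬hot = False
      ¬hot = False
    (fog ∨ ¬hot) ∨ fog = True
      fog ∨ ¬hot = True
        ¬hot = False
Both conjuncts True, so the formula holds.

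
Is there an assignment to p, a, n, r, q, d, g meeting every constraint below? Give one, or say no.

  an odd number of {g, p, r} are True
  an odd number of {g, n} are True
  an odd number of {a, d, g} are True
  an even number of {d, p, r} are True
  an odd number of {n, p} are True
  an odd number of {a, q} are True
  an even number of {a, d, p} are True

Adding constraints 2, 3, 5, 7 mod 2: every variable appears an even number of times on the left, so the left side is 0.
But the right sides sum to 1 (mod 2). 0 ≠ 1 — the system is inconsistent.

Unsatisfiable — no assignment works.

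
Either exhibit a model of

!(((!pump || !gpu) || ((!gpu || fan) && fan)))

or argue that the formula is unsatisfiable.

pump = True, fan = False, gpu = True

  !(((!pump || !gpu) || ((!gpu || fan) && fan))) = True
    (!pump || !gpu) || ((!gpu || fan) && fan) = False
      !pump || !gpu = False
        !pump = False
        !gpu = False
      (!gpu || fan) && fan = False
        !gpu || fan = False
          !gpu = False
The formula evaluates to True.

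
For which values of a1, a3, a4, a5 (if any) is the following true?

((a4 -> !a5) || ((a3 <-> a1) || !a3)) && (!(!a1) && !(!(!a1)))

Case a1 = True: the conjunct !(!(!a1)) becomes !(!False) = False.
Case a1 = False: the conjunct !(!a1) becomes !(!False) = False.
Both cases fail — unsatisfiable.

Unsatisfiable — no assignment works.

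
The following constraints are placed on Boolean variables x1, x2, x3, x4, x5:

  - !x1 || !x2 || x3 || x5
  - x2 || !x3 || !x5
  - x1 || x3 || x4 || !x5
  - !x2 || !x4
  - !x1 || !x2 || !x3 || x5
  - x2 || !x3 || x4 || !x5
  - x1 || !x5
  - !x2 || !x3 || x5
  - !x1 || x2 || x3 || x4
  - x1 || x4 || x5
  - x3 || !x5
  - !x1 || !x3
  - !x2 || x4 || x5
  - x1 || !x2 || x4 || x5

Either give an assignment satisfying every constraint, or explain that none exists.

Set x1 = True.
  then (!x1 || !x3) forces x3 = False.
  then (x3 || !x5) forces x5 = False.
  then (!x1 || !x2 || x3 || x5) forces x2 = False.
  then (!x1 || x2 || x3 || x4) forces x4 = True.
All clauses satisfied.

x1 = True; x2 = False; x3 = False; x4 = True; x5 = False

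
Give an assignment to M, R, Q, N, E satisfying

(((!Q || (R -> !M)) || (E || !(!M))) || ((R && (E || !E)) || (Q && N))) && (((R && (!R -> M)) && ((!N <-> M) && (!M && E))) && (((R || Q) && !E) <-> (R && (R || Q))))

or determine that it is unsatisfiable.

Case M = True: the conjunct !M is False.
Case M = False: the formula simplifies to ((R && R) && (N && E)) && (((R || Q) && !E) <-> (R && (R || Q))).
  R = True: simplifies to (N && E) && !E.
    E = True: the conjunct !E is False.
    E = False: the conjunct E is False.
  R = False: the conjunct R is False.
Both cases fail — unsatisfiable.

No satisfying assignment exists.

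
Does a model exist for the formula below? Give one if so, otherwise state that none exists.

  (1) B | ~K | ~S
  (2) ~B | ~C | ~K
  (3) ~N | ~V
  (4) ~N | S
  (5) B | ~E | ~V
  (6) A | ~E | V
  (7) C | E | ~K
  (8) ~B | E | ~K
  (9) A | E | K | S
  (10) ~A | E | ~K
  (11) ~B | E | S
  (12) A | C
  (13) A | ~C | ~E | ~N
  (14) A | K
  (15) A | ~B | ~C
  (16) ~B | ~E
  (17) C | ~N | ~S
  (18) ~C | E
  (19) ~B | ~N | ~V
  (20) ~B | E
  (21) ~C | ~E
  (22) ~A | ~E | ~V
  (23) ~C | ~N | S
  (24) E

Unit clause (E) forces E = True.
In (~B | ~E) only ~B is left, so B = False.
In (~C | ~E) only ~C is left, so C = False.
In (B | ~E | ~V) only ~V is left, so V = False.
In (A | ~E | V) only A is left, so A = True.
Set K = False.
Set S = True.
  then (C | ~N | ~S) forces N = False.
All clauses satisfied.

V=F, K=F, E=T, C=F, S=T, A=T, N=F, B=F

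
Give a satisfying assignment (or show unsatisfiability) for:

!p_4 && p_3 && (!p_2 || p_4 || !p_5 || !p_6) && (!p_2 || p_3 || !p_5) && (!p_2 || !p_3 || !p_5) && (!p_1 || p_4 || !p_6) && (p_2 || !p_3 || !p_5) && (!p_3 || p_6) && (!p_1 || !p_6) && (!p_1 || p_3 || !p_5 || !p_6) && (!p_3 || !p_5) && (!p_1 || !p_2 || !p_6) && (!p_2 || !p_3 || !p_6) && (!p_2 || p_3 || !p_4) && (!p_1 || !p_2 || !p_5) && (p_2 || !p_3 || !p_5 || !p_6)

Unit clause (!p_4) forces p_4 = False.
Unit clause (p_3) forces p_3 = True.
In (!p_3 || p_6) only p_6 is left, so p_6 = True.
In (!p_1 || !p_6) only !p_1 is left, so p_1 = False.
In (!p_3 || !p_5) only !p_5 is left, so p_5 = False.
In (!p_2 || !p_3 || !p_6) only !p_2 is left, so p_2 = False.
All clauses satisfied.

p_1 = False, p_2 = False, p_3 = True, p_4 = False, p_5 = False, p_6 = True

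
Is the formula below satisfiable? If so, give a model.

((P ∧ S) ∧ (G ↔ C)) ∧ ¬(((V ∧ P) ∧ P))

S = True, C = True, V = False, G = True, P = True

  (P ∧ S) ∧ (G ↔ C) = True
    P ∧ S = True
    G ↔ C = True
  ¬(((V ∧ P) ∧ P)) = True
    (V ∧ P) ∧ P = False
      V ∧ P = False
Both conjuncts True, so the formula holds.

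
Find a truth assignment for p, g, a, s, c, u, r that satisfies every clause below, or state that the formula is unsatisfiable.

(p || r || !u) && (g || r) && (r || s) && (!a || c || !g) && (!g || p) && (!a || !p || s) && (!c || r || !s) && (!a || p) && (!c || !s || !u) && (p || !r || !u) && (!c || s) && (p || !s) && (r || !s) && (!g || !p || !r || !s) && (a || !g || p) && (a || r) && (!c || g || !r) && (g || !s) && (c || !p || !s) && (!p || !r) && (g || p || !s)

p: False, g: False, a: False, s: False, c: False, u: False, r: True

Try p = True:
  (!p || !r) forces r = False.
  (g || r) forces g = True.
  (r || s) forces s = True.
  clause (r || !s) is falsified — backtrack.
So p = False.
  then (!g || p) forces g = False.
  then (!a || p) forces a = False.
  then (p || !s) forces s = False.
  then (a || r) forces r = True.
  then (!c || g || !r) forces c = False.
  then (p || !r || !u) forces u = False.
All clauses satisfied.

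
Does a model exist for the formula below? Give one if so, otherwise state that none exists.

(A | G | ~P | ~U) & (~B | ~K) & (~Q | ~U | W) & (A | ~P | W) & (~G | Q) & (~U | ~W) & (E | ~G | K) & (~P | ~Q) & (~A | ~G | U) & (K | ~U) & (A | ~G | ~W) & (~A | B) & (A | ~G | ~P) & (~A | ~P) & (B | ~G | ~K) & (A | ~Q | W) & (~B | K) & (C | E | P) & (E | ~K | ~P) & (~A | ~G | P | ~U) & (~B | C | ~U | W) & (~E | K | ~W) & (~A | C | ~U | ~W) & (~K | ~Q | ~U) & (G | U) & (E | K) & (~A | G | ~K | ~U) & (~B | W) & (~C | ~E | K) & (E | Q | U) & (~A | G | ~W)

W=F, G=F, B=F, A=F, U=T, Q=F, K=T, E=T, P=F, C=T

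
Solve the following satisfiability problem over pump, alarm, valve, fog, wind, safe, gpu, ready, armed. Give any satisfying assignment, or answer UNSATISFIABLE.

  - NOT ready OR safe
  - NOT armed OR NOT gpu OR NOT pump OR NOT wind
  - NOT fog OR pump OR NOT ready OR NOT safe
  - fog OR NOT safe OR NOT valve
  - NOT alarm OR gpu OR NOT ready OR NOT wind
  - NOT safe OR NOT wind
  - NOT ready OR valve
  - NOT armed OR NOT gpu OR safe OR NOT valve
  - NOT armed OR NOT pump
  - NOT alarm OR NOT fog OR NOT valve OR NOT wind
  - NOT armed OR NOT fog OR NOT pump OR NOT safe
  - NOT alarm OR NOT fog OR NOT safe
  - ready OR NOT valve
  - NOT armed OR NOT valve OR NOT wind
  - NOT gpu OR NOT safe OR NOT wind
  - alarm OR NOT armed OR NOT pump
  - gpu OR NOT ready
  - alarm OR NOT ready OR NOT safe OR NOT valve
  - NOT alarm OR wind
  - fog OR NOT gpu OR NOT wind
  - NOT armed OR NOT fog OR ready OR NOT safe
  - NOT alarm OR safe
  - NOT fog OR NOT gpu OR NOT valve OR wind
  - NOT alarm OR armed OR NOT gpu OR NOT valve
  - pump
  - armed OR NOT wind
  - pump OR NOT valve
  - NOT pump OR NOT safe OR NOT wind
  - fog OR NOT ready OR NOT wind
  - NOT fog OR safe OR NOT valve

pump = True, alarm = False, valve = False, fog = False, wind = False, safe = True, gpu = False, ready = False, armed = False

Unit clause (pump) forces pump = True.
In (NOT armed OR NOT pump) only NOT armed is left, so armed = False.
In (armed OR NOT wind) only NOT wind is left, so wind = False.
In (NOT alarm OR wind) only NOT alarm is left, so alarm = False.
Try valve = True:
  (ready OR NOT valve) forces ready = True.
  (NOT ready OR safe) forces safe = True.
  clause (alarm OR NOT ready OR NOT safe OR NOT valve) is falsified — backtrack.
So valve = False.
  then (NOT ready OR valve) forces ready = False.
Set fog = False.
Set safe = True.
Set gpu = False.
All clauses satisfied.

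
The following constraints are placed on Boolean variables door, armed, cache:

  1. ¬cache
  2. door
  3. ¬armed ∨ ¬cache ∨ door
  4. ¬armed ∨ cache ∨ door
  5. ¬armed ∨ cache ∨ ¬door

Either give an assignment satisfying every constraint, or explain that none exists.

door = True, armed = False, cache = False

Unit clause (¬cache) forces cache = False.
Unit clause (door) forces door = True.
In (¬armed ∨ cache ∨ ¬door) only ¬armed is left, so armed = False.
Check each clause:
  (¬cache): ¬cache holds.
  (door): door holds.
  (¬armed ∨ ¬cache ∨ door): ¬armed holds.
  (¬armed ∨ cache ∨ door): ¬armed holds.
  (¬armed ∨ cache ∨ ¬door): ¬armed holds.
All clauses satisfied.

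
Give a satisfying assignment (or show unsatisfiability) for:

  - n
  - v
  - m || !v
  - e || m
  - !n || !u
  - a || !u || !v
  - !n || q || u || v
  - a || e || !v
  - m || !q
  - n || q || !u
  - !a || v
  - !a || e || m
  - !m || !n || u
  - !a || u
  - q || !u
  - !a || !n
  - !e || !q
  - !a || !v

No satisfying assignment exists.

Case n = True:
  (v) forces v = True.
  (m || !v) forces m = True.
  (!n || !u) forces u = False.
  Clause (!m || !n || u) is falsified — contradiction.
Case n = False:
  Clause (n) is falsified — contradiction.
Both cases fail, so the formula is unsatisfiable.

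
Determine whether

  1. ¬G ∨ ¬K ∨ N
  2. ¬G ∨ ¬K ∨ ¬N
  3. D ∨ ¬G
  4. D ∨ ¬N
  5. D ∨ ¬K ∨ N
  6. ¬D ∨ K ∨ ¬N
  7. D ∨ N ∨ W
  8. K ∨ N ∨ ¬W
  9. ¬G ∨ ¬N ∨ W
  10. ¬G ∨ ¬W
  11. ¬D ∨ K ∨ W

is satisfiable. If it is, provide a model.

Set K = True.
Set N = True.
  then (¬G ∨ ¬K ∨ ¬N) forces G = False.
  then (D ∨ ¬N) forces D = True.
Set W = False.
All clauses satisfied.

K = True; N = True; G = False; W = False; D = True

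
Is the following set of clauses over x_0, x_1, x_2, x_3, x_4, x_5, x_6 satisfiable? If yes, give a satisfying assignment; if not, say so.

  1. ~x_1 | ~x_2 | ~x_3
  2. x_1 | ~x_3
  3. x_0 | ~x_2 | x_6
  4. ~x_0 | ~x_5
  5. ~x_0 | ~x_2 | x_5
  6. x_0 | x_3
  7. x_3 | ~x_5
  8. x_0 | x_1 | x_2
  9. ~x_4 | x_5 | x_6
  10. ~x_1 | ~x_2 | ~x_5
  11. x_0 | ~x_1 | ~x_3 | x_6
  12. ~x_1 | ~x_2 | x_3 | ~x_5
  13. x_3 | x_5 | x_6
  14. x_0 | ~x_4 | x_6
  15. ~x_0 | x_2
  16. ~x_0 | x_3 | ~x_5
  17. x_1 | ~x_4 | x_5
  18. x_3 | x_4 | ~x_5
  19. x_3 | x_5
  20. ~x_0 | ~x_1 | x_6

x_0=F; x_1=T; x_2=F; x_3=T; x_4=T; x_5=F; x_6=T

Try x_0 = True:
  (~x_0 | ~x_5) forces x_5 = False.
  (~x_0 | ~x_2 | x_5) forces x_2 = False.
  clause (~x_0 | x_2) is falsified — backtrack.
So x_0 = False.
  then (x_0 | x_3) forces x_3 = True.
  then (x_1 | ~x_3) forces x_1 = True.
  then (x_0 | ~x_1 | ~x_3 | x_6) forces x_6 = True.
  then (~x_1 | ~x_2 | ~x_3) forces x_2 = False.
Set x_4 = True.
Set x_5 = False.
All clauses satisfied.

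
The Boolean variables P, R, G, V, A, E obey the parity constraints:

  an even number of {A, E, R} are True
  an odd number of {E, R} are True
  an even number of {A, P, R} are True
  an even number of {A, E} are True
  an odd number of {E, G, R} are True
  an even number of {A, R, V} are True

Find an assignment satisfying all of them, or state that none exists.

P = True; R = False; G = False; V = True; A = True; E = True

{A, E, R}: 2 true → even ✓
{E, R}: 1 true → odd ✓
{A, P, R}: 2 true → even ✓
{A, E}: 2 true → even ✓
{E, G, R}: 1 true → odd ✓
{A, R, V}: 2 true → even ✓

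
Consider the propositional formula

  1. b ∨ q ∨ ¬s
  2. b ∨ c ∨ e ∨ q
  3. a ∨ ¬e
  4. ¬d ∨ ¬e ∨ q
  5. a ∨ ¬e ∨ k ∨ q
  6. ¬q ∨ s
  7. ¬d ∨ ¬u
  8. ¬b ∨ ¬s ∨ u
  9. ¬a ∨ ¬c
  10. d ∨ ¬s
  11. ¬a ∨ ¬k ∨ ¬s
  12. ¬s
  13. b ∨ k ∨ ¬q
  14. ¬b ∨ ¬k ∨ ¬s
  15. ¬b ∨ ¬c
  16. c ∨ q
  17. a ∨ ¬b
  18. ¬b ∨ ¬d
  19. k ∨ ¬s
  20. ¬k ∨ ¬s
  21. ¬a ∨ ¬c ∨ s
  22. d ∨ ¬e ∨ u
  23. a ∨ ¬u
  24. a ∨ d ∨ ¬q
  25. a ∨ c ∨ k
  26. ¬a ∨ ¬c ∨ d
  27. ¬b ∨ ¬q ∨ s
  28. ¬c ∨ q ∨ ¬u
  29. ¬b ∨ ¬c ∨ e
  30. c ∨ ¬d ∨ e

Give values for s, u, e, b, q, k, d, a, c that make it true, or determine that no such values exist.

s: False, u: False, e: False, b: False, q: False, k: True, d: False, a: False, c: True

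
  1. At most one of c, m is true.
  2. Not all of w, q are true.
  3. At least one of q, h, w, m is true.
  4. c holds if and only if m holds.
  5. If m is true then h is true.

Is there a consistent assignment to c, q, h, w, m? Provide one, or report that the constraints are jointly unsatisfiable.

c: False, q: False, h: False, w: True, m: False

  (1) {c, m}: 0 true — at most one ✓
  (2) {w, q}: 1/2 true — not all ✓
  (3) {q, h, w, m}: 1 true — at least one ✓
  (4) c=F, m=F — same ✓
  (5) m=F ⇒ h: vacuous ✓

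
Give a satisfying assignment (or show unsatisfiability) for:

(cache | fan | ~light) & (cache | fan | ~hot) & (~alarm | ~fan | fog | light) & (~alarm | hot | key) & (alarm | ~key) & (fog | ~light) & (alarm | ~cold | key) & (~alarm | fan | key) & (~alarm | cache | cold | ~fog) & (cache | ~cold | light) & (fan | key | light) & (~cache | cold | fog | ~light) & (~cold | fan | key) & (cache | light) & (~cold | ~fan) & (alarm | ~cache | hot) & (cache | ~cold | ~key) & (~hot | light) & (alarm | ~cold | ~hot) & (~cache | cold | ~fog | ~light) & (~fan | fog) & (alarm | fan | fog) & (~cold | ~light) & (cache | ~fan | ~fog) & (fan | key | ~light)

alarm = True; cold = True; light = False; hot = False; key = True; fog = True; cache = True; fan = False

Set alarm = True.
Set cold = True.
  then (~cold | ~fan) forces fan = False.
  then (~cold | ~light) forces light = False.
  then (~alarm | fan | key) forces key = True.
  then (cache | ~cold | light) forces cache = True.
  then (~hot | light) forces hot = False.
Set fog = True.
All clauses satisfied.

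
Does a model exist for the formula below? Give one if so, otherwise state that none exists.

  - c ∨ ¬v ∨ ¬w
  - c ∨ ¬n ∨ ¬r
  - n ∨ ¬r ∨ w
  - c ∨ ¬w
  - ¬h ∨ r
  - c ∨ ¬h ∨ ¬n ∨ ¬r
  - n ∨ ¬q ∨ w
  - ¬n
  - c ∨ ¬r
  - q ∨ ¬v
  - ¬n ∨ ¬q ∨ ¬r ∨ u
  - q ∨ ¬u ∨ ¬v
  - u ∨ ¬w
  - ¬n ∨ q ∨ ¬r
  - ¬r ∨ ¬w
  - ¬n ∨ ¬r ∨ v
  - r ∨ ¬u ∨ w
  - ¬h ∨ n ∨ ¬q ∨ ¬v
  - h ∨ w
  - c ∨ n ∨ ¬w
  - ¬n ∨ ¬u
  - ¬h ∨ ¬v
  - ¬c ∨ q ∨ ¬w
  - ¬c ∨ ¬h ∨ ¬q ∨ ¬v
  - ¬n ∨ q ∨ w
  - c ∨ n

Unit clause (¬n) forces n = False.
In (c ∨ n) only c is left, so c = True.
Set u = True.
Set v = True.
  then (q ∨ ¬v) forces q = True.
  then (¬h ∨ n ∨ ¬q ∨ ¬v) forces h = False.
  then (h ∨ w) forces w = True.
  then (¬r ∨ ¬w) forces r = False.
All clauses satisfied.

u = True, v = True, r = False, n = False, w = True, h = False, c = True, q = True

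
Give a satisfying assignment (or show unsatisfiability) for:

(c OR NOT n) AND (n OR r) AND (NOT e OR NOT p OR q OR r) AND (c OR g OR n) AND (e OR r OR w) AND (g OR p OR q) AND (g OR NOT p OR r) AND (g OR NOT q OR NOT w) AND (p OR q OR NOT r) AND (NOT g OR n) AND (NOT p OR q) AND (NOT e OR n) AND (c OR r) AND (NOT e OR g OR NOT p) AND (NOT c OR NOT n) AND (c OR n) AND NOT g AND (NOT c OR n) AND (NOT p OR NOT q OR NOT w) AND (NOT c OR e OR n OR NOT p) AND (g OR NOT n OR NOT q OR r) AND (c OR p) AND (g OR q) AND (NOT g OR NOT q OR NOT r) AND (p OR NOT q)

Case c = True:
  (NOT c OR NOT n) forces n = False.
  Clause (NOT c OR n) is falsified — contradiction.
Case c = False:
  (c OR NOT n) forces n = False.
  Clause (c OR n) is falsified — contradiction.
Both cases fail, so the formula is unsatisfiable.

The formula is unsatisfiable.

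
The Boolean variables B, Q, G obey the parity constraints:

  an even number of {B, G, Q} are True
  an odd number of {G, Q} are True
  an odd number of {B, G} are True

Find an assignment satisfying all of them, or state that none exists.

B=T, Q=T, G=F

{B, G, Q}: 2 true → even ✓
{G, Q}: 1 true → odd ✓
{B, G}: 1 true → odd ✓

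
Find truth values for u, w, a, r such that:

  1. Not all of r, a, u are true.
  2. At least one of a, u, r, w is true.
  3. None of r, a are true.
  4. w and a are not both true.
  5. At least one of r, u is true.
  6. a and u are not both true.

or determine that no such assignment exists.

u = True, w = True, a = False, r = False

  (1) {r, a, u}: 1/3 true — not all ✓
  (2) {a, u, r, w}: 2 true — at least one ✓
  (3) {r, a}: 0 true — none ✓
  (4) w=T, a=F — not both ✓
  (5) {r, u}: 1 true — at least one ✓
  (6) a=F, u=T — not both ✓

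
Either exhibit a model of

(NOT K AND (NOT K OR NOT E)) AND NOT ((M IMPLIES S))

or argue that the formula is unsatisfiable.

M=T; S=F; E=F; K=F

  NOT K AND (NOT K OR NOT E) = True
    NOT K = True
    NOT K OR NOT E = True
      NOT K = True
      NOT E = True
  NOT ((M IMPLIES S)) = True
    M IMPLIES S = False
Both conjuncts True, so the formula holds.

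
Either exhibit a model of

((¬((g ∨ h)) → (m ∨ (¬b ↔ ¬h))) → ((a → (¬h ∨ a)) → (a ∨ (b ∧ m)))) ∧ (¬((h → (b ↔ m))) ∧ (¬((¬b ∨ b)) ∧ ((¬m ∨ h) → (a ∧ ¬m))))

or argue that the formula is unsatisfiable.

Unsatisfiable

The conjunct ¬((¬b ∨ b)) is unsatisfiable on its own:
  b=F: evaluates to False.
  b=T: evaluates to False.
So the whole conjunction is unsatisfiable.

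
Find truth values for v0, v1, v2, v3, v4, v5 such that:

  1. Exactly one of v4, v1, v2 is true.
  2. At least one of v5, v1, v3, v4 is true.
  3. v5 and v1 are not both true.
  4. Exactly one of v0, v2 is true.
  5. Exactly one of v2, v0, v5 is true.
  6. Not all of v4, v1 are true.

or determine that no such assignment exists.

v0 = True, v1 = True, v2 = False, v3 = True, v4 = False, v5 = False

  (1) {v4, v1, v2}: 1 true — exactly one ✓
  (2) {v5, v1, v3, v4}: 2 true — at least one ✓
  (3) v5=F, v1=T — not both ✓
  (4) {v0, v2}: 1 true — exactly one ✓
  (5) {v2, v0, v5}: 1 true — exactly one ✓
  (6) {v4, v1}: 1/2 true — not all ✓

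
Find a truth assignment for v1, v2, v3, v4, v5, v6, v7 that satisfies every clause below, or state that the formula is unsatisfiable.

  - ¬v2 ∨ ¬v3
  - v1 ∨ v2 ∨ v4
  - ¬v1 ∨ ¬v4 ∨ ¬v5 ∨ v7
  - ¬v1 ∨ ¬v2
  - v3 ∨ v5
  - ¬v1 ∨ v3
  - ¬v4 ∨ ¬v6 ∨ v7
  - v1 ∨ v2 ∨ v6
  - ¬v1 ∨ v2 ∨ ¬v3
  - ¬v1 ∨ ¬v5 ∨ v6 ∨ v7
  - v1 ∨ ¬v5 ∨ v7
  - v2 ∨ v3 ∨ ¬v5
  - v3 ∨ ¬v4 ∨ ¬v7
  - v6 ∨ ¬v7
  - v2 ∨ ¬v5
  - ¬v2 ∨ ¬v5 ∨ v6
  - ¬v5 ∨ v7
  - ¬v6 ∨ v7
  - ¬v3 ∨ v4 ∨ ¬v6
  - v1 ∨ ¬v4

v1=F, v2=T, v3=F, v4=F, v5=T, v6=T, v7=T

Set v1 = False.
  then (v1 ∨ ¬v4) forces v4 = False.
  then (v1 ∨ v2 ∨ v4) forces v2 = True.
  then (¬v2 ∨ ¬v3) forces v3 = False.
  then (v3 ∨ v5) forces v5 = True.
  then (v1 ∨ ¬v5 ∨ v7) forces v7 = True.
  then (v6 ∨ ¬v7) forces v6 = True.
All clauses satisfied.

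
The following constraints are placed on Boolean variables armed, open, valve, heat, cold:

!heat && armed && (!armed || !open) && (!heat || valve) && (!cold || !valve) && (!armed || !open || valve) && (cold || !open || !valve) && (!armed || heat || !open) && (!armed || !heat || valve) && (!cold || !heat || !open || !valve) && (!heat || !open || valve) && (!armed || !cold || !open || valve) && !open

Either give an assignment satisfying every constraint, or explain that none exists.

Unit clause (!heat) forces heat = False.
Unit clause (armed) forces armed = True.
In (!armed || !open) only !open is left, so open = False.
Set valve = False.
Set cold = False.
All clauses satisfied.

armed: True, open: False, valve: False, heat: False, cold: False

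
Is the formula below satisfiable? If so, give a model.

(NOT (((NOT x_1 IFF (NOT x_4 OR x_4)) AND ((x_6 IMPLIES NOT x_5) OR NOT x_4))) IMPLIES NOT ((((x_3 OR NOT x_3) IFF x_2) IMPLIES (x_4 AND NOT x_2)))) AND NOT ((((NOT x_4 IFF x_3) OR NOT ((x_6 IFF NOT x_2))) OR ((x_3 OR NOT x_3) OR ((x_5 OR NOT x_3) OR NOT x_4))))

The conjunct NOT ((((NOT x_4 IFF x_3) OR NOT ((x_6 IFF NOT x_2))) OR ((x_3 OR NOT x_3) OR ((x_5 OR NOT x_3) OR NOT x_4)))) is unsatisfiable on its own:
  x_3 = True: this becomes NOT (((NOT x_4 OR NOT ((x_6 IFF NOT x_2))) OR True)) = False.
  x_3 = False: this becomes NOT (((x_4 OR NOT ((x_6 IFF NOT x_2))) OR True)) = False.
So the whole conjunction is unsatisfiable.

Unsatisfiable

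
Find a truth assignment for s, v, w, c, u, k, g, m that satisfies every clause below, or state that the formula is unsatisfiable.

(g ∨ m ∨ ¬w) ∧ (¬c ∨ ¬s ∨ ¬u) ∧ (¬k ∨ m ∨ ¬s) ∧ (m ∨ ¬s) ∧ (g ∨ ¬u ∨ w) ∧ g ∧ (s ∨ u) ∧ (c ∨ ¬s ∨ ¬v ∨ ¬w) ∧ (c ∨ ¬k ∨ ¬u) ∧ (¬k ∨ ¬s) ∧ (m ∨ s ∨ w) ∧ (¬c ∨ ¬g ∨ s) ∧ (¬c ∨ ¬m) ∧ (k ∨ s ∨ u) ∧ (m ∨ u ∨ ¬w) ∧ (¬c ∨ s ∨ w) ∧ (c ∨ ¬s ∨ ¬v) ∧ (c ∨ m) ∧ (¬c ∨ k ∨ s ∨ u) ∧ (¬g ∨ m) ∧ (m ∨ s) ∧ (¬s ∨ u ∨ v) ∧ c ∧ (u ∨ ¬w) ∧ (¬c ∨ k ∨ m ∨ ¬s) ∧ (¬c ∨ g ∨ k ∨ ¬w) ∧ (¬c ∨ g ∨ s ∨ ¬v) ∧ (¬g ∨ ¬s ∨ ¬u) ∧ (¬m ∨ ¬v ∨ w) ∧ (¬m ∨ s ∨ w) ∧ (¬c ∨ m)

Unsatisfiable

Case g = True:
  (¬g ∨ m) forces m = True.
  (¬c ∨ ¬m) forces c = False.
  Clause (c) is falsified — contradiction.
Case g = False:
  Clause (g) is falsified — contradiction.
Both cases fail, so the formula is unsatisfiable.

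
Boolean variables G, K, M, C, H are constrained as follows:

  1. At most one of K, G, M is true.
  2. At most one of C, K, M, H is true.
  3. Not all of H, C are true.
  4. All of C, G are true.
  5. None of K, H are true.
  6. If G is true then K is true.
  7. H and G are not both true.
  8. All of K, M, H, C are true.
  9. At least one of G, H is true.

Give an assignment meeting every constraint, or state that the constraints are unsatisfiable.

Unsatisfiable — no assignment works.

Case K = True:
  Constraint (5) is violated (K=T) — contradiction.
Case K = False:
  Constraint (8) is violated (K=F) — contradiction.
Both cases fail — unsatisfiable.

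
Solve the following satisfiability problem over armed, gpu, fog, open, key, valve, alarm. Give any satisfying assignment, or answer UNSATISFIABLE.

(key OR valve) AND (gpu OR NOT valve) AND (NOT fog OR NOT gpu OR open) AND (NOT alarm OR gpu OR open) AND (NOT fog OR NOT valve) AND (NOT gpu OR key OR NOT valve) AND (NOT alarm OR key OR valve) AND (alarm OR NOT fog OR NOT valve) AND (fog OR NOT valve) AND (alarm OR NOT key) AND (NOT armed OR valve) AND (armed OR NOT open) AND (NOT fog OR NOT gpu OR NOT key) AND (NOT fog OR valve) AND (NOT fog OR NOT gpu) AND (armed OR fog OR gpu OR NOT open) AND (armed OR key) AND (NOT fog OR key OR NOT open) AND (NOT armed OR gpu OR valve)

armed = False; gpu = True; fog = False; open = False; key = True; valve = False; alarm = True

Try armed = True:
  (NOT armed OR valve) forces valve = True.
  (gpu OR NOT valve) forces gpu = True.
  (NOT fog OR NOT valve) forces fog = False.
  clause (fog OR NOT valve) is falsified — backtrack.
So armed = False.
  then (armed OR NOT open) forces open = False.
  then (armed OR key) forces key = True.
  then (alarm OR NOT key) forces alarm = True.
  then (NOT alarm OR gpu OR open) forces gpu = True.
  then (NOT fog OR NOT gpu OR NOT key) forces fog = False.
  then (fog OR NOT valve) forces valve = False.
All clauses satisfied.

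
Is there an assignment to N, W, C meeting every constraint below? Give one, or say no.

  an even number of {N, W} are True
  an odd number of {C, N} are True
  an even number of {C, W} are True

Unsatisfiable — no assignment works.

Adding constraints 1, 2, 3 mod 2: every variable appears an even number of times on the left, so the left side is 0.
But the right sides sum to 1 (mod 2). 0 ≠ 1 — the system is inconsistent.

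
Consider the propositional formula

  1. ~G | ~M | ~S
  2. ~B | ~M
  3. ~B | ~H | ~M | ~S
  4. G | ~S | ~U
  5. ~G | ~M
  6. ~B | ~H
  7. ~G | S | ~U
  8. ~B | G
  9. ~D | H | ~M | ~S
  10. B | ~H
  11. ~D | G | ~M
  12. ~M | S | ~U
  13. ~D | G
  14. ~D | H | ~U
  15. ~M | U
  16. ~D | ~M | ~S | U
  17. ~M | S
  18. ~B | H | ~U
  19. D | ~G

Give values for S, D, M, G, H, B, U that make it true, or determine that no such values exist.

S = True; D = False; M = False; G = False; H = False; B = False; U = False

Set S = True.
Set D = False.
  then (D | ~G) forces G = False.
  then (G | ~S | ~U) forces U = False.
  then (~B | G) forces B = False.
  then (B | ~H) forces H = False.
  then (~M | U) forces M = False.
All clauses satisfied.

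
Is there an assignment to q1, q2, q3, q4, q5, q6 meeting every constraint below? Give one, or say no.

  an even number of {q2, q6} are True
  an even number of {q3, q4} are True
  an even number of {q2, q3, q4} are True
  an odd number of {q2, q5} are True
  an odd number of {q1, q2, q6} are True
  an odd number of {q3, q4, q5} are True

q1 = True; q2 = False; q3 = False; q4 = False; q5 = True; q6 = False

{q2, q6}: 0 true → even ✓
{q3, q4}: 0 true → even ✓
{q2, q3, q4}: 0 true → even ✓
{q2, q5}: 1 true → odd ✓
{q1, q2, q6}: 1 true → odd ✓
{q3, q4, q5}: 1 true → odd ✓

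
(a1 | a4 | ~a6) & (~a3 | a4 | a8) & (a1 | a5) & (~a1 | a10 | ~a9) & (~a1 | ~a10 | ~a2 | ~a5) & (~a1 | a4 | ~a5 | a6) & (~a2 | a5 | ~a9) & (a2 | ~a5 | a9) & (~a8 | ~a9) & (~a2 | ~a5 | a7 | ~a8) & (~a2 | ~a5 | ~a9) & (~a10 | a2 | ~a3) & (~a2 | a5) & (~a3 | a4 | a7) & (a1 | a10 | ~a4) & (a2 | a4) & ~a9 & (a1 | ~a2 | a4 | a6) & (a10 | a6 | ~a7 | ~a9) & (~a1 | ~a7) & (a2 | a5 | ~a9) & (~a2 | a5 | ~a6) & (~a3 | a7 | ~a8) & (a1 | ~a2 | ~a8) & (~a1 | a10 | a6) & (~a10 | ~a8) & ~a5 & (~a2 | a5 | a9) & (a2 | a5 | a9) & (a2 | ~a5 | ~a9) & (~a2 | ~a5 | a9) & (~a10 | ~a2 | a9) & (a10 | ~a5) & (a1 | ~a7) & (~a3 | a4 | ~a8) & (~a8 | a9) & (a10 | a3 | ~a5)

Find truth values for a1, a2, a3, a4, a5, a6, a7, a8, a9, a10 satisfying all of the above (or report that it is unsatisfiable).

Case a9 = True:
  Clause (~a9) is falsified — contradiction.
Case a9 = False:
  (~a5) forces a5 = False.
  (a1 | a5) forces a1 = True.
  (~a2 | a5) forces a2 = False.
  Clause (a2 | a5 | a9) is falsified — contradiction.
Both cases fail, so the formula is unsatisfiable.

Unsatisfiable — no assignment works.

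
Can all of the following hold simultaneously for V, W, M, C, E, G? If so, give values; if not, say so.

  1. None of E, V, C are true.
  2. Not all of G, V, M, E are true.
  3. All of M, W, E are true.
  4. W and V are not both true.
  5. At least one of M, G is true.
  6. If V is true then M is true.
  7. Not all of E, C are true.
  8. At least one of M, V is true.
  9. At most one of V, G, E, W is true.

The formula is unsatisfiable.

Case E = True:
  Constraint (1) is violated (E=T) — contradiction.
Case E = False:
  Constraint (3) is violated (E=F) — contradiction.
Both cases fail — unsatisfiable.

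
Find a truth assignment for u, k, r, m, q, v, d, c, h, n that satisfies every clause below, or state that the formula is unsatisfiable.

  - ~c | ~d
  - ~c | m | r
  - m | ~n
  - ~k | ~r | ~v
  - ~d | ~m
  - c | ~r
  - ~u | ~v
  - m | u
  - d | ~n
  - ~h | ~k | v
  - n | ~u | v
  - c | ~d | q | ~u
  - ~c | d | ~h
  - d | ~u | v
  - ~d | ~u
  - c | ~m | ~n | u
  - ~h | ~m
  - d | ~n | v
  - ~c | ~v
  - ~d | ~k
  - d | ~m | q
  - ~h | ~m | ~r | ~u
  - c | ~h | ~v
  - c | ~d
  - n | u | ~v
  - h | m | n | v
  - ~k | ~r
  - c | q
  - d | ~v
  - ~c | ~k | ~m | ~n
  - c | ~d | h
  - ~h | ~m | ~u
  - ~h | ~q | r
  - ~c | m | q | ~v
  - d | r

Set u = False.
  then (m | u) forces m = True.
  then (~h | ~m) forces h = False.
  then (~d | ~m) forces d = False.
  then (d | ~n) forces n = False.
  then (d | ~m | q) forces q = True.
  then (n | u | ~v) forces v = False.
  then (d | r) forces r = True.
  then (c | ~r) forces c = True.
  then (~k | ~r) forces k = False.
All clauses satisfied.

u = False; k = False; r = True; m = True; q = True; v = False; d = False; c = True; h = False; n = False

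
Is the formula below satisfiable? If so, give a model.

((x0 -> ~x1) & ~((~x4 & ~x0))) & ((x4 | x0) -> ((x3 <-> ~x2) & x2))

x0 = True; x1 = False; x2 = True; x3 = False; x4 = True

  (x0 -> ~x1) & ~((~x4 & ~x0)) = True
    x0 -> ~x1 = True
      ~x1 = True
    ~((~x4 & ~x0)) = True
      ~x4 & ~x0 = False
        ~x4 = False
        ~x0 = False
  (x4 | x0) -> ((x3 <-> ~x2) & x2) = True
    x4 | x0 = True
    (x3 <-> ~x2) & x2 = True
      x3 <-> ~x2 = True
        ~x2 = False
Both conjuncts True, so the formula holds.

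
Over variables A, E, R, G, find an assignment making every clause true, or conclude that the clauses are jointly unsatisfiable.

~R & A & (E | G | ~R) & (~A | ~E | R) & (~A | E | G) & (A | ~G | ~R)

Unit clause (~R) forces R = False.
Unit clause (A) forces A = True.
In (~A | ~E | R) only ~E is left, so E = False.
In (~A | E | G) only G is left, so G = True.
All clauses satisfied.

A = True, E = False, R = False, G = True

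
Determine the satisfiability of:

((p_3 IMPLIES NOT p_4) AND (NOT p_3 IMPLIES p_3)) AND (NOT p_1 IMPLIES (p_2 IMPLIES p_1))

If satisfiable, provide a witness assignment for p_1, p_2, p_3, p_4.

p_1 = True, p_2 = False, p_3 = True, p_4 = False

  (p_3 IMPLIES NOT p_4) AND (NOT p_3 IMPLIES p_3) = True
    p_3 IMPLIES NOT p_4 = True
      NOT p_4 = True
    NOT p_3 IMPLIES p_3 = True
      NOT p_3 = False
  NOT p_1 IMPLIES (p_2 IMPLIES p_1) = True
    NOT p_1 = False
    p_2 IMPLIES p_1 = True
Both conjuncts True, so the formula holds.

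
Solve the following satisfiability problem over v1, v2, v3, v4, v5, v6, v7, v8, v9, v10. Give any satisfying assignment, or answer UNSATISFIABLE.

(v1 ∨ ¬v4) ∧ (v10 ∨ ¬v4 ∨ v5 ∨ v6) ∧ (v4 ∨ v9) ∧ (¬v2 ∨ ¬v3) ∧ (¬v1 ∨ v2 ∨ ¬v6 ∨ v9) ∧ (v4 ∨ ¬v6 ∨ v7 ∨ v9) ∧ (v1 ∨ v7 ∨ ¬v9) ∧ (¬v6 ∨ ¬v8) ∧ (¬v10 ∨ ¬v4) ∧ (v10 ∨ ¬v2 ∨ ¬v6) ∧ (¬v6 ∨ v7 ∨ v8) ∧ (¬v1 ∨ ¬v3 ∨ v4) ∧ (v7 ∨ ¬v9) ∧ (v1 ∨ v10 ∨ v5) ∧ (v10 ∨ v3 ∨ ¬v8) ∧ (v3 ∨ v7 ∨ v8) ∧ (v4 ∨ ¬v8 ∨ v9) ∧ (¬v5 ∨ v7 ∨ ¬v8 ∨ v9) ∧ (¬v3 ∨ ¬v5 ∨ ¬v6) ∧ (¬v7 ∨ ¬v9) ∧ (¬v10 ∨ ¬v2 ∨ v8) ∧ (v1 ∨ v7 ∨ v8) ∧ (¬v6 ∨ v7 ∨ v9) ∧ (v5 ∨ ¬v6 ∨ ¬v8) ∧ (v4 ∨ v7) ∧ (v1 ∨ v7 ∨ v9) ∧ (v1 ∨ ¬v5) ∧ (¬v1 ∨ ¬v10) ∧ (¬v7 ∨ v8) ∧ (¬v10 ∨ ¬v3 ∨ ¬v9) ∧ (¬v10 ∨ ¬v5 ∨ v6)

Try v1 = False:
  (v1 ∨ ¬v4) forces v4 = False.
  (v4 ∨ v9) forces v9 = True.
  (v1 ∨ v7 ∨ ¬v9) forces v7 = True.
  clause (¬v7 ∨ ¬v9) is falsified — backtrack.
So v1 = True.
  then (¬v1 ∨ ¬v10) forces v10 = False.
Set v2 = False.
Set v3 = True.
  then (¬v1 ∨ ¬v3 ∨ v4) forces v4 = True.
Try v5 = False:
  (v10 ∨ ¬v4 ∨ v5 ∨ v6) forces v6 = True.
  (¬v1 ∨ v2 ∨ ¬v6 ∨ v9) forces v9 = True.
  (¬v6 ∨ ¬v8) forces v8 = False.
  (¬v6 ∨ v7 ∨ v8) forces v7 = True.
  clause (¬v7 ∨ ¬v9) is falsified — backtrack.
So v5 = True.
  then (¬v3 ∨ ¬v5 ∨ ¬v6) forces v6 = False.
Set v7 = True.
  then (¬v7 ∨ ¬v9) forces v9 = False.
  then (¬v7 ∨ v8) forces v8 = True.
All clauses satisfied.

v1 = True, v2 = False, v3 = True, v4 = True, v5 = True, v6 = False, v7 = True, v8 = True, v9 = False, v10 = False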